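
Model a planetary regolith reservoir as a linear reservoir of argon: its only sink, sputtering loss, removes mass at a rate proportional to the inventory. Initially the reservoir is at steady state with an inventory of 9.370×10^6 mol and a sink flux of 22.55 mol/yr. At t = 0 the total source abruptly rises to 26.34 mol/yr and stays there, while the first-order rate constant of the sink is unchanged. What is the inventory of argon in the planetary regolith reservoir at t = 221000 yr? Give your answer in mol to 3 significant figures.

1.00×10^7 mol

τ = M₀/F₀ = 9.370×10^6/22.55 = 415500 yr; rate constant k = 1/τ.
New steady state M_∞ = F₁/k = F₁·τ = 26.34 × 415500 = 1.0945×10^7 mol.
M(t) = M_∞ + (M₀ − M_∞)·e^(−t/τ); t/τ = 221000/415500 = 0.5319, so e^(−t/τ) = 0.5875.
M(t) = 1.0945×10^7 − 1.575×10^6 × 0.5875 = 1.0020×10^7 mol.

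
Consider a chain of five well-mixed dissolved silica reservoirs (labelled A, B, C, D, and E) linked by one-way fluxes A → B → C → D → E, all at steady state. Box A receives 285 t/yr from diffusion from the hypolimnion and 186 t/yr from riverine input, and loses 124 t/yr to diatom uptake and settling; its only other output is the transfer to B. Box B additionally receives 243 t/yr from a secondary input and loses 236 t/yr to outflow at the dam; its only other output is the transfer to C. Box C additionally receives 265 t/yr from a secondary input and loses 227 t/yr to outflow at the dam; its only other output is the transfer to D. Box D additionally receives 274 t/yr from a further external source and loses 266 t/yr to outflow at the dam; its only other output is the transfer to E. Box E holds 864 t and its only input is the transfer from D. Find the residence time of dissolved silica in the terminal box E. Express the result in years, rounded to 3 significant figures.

Box A: F(A→B) = (285 + 186) − 124 = 347.00 t/yr.
Box B: F(B→C) = (347.00 + 243) − 236 = 354.00 t/yr.
Box C: F(C→D) = (354.00 + 265) − 227 = 392.00 t/yr.
Box D: F(D→E) = (392.00 + 274) − 266 = 400.00 t/yr.
Box E throughput = its input = 400.00 t/yr; τ = 864 / 400.00 = 2.160 yr.

2.16 yr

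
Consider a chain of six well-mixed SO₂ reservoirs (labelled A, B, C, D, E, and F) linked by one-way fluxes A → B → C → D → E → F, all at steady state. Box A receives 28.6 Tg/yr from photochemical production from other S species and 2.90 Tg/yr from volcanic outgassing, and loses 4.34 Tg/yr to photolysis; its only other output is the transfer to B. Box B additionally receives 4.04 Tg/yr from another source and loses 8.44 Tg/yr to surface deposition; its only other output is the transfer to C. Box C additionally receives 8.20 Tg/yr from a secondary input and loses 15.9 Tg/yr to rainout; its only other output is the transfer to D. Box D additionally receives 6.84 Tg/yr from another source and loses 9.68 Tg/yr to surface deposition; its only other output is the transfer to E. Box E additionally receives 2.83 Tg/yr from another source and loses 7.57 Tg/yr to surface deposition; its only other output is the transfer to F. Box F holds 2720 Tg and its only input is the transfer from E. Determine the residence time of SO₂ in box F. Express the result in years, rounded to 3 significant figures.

364 yr

Box A: F(A→B) = (28.6 + 2.90) − 4.34 = 27.160 Tg/yr.
Box B: F(B→C) = (27.160 + 4.04) − 8.44 = 22.760 Tg/yr.
Box C: F(C→D) = (22.760 + 8.20) − 15.9 = 15.060 Tg/yr.
Box D: F(D→E) = (15.060 + 6.84) − 9.68 = 12.220 Tg/yr.
Box E: F(E→F) = (12.220 + 2.83) − 7.57 = 7.4800 Tg/yr.
Box F throughput = its input = 7.4800 Tg/yr; τ = 2720 / 7.4800 = 363.6 yr.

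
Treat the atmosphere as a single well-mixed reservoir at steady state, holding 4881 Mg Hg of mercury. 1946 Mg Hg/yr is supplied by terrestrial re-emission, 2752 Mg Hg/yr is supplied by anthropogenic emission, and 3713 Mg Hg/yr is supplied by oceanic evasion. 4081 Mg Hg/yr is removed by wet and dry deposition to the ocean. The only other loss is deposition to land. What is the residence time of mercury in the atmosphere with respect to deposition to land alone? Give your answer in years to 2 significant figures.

At steady state ΣF_in = ΣF_out.
ΣF_in = 1946 + 2752 + 3713 = 8411.0 Mg Hg/yr.
Deposition to land flux = ΣF_in − (4081) = 8411.0 − 4081 = 4330 Mg Hg/yr.
τ = M / F = 4881 / 4330 = 1.127 yr.

1.1 yr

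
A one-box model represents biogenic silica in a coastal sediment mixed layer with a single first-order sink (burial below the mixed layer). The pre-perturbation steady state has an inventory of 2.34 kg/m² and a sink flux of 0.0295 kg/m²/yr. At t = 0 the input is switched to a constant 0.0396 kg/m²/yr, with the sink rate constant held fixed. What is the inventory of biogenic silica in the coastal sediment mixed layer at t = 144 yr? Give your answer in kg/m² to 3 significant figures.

3.01 kg/m²

τ = M₀/F₀ = 2.34/0.0295 = 79.32 yr; rate constant k = 1/τ.
New steady state M_∞ = F₁/k = F₁·τ = 0.0396 × 79.32 = 3.1412 kg/m².
M(t) = M_∞ + (M₀ − M_∞)·e^(−t/τ); t/τ = 144/79.32 = 1.815, so e^(−t/τ) = 0.1628.
M(t) = 3.1412 − 0.8012 × 0.1628 = 3.0107 kg/m².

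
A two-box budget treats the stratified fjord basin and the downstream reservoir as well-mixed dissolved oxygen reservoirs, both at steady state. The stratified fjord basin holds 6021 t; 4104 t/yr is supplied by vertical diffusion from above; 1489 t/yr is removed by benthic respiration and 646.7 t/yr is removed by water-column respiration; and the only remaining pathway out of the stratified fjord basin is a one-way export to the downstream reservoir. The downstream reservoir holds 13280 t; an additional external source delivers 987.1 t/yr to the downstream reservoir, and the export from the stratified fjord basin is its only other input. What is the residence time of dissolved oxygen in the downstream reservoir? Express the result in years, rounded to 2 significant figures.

Balance the stratified fjord basin: ΣF_in = 4104.0 t/yr.
Export to the downstream reservoir = ΣF_in − (1489 + 646.7) = 1968.3 t/yr.
Total input to the downstream reservoir = 1968.3 + 987.1 = 2955.4 t/yr; at steady state this equals its total output.
τ = M / F = 13280 / 2955.4 = 4.493 yr.

4.5 yr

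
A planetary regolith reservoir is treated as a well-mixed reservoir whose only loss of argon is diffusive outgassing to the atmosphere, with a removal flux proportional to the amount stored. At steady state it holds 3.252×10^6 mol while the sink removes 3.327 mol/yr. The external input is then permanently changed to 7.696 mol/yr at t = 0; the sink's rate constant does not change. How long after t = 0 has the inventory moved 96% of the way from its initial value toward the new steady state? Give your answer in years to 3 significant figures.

τ = M₀/F₀ = 3.252×10^6/3.327 = 977500 yr.
The remaining gap fraction is e^(−t/τ); 96% covered ⇒ e^(−t/τ) = 0.0400.
t = −τ ln(0.0400) = 977500 × 3.219 = 3.146×10^6 yr.

3.15×10^6 yr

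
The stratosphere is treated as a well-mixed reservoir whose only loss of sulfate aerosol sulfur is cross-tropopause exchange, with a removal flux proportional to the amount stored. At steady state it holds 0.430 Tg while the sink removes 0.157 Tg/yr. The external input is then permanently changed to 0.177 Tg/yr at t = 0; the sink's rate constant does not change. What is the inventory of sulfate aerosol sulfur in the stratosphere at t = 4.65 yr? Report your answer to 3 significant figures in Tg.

0.475 Tg

The sink rate constant is k = F₀/M₀ = 0.157/0.430 = 0.3651 yr⁻¹.
Solving dM/dt = F₁ − kM with M(0) = M₀ gives M(t) = F₁/k + (M₀ − F₁/k)·e^(−kt).
F₁/k = 0.177/0.3651 = 0.48478 Tg; kt = 0.3651 × 4.65 = 1.698, e^(−kt) = 0.1831.
M(4.65) = 0.48478 + (0.430 − 0.48478) × 0.1831 = 0.48478 − 0.01003 = 0.47475 Tg.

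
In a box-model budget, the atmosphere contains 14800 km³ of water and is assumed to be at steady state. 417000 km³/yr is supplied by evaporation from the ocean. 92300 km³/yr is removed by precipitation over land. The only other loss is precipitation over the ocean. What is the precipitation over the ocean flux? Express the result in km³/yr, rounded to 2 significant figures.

At steady state ΣF_in = ΣF_out.
ΣF_in = 417000 km³/yr.
Precipitation over the ocean flux = ΣF_in − (92300) = 417000 − 92300 = 324700 km³/yr.

320000 km³/yr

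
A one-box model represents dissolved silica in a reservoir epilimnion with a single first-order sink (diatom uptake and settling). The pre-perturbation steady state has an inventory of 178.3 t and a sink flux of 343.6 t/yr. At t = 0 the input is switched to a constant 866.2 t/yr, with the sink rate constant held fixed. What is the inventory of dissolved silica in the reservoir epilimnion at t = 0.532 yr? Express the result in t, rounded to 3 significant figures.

The sink rate constant is k = F₀/M₀ = 343.6/178.3 = 1.927 yr⁻¹.
Solving dM/dt = F₁ − kM with M(0) = M₀ gives M(t) = F₁/k + (M₀ − F₁/k)·e^(−kt).
F₁/k = 866.2/1.927 = 449.49 t; kt = 1.927 × 0.532 = 1.025, e^(−kt) = 0.3587.
M(0.532) = 449.49 + (178.3 − 449.49) × 0.3587 = 449.49 − 97.28 = 352.21 t.

352 t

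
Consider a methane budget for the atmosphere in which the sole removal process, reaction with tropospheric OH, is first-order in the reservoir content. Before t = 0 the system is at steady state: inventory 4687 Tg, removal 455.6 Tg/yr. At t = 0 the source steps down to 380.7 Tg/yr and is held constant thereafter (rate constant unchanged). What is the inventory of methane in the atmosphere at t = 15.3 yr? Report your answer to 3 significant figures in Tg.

4090 Tg

τ = M₀/F₀ = 4687/455.6 = 10.29 yr; rate constant k = 1/τ.
New steady state M_∞ = F₁/k = F₁·τ = 380.7 × 10.29 = 3916.5 Tg.
M(t) = M_∞ + (M₀ − M_∞)·e^(−t/τ); t/τ = 15.3/10.29 = 1.487, so e^(−t/τ) = 0.2260.
M(t) = 3916.5 + 770.5 × 0.2260 = 4090.6 Tg.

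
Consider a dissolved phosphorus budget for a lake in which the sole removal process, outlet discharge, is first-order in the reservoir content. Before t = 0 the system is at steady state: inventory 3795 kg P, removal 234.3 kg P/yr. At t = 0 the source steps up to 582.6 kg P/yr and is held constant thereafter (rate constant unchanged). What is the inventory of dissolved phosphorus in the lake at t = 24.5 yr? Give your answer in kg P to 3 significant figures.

8190 kg P

τ = M₀/F₀ = 3795/234.3 = 16.20 yr; rate constant k = 1/τ.
New steady state M_∞ = F₁/k = F₁·τ = 582.6 × 16.20 = 9436.5 kg P.
M(t) = M_∞ + (M₀ − M_∞)·e^(−t/τ); t/τ = 24.5/16.20 = 1.513, so e^(−t/τ) = 0.2203.
M(t) = 9436.5 − 5641 × 0.2203 = 8193.5 kg P.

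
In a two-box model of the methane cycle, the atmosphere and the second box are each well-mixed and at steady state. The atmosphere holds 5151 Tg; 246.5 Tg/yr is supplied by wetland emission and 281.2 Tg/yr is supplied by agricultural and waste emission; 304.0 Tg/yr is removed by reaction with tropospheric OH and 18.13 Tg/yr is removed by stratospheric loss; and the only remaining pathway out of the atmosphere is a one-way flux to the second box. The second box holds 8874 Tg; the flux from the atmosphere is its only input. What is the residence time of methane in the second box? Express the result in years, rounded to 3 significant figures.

Balance the atmosphere: ΣF_in = 246.5 + 281.2 = 527.70 Tg/yr.
Flux to the second box = ΣF_in − (304.0 + 18.13) = 205.57 Tg/yr.
At steady state the output of the second box equals its input, 205.57 Tg/yr.
τ = M / F = 8874 / 205.57 = 43.17 yr.

43.2 yr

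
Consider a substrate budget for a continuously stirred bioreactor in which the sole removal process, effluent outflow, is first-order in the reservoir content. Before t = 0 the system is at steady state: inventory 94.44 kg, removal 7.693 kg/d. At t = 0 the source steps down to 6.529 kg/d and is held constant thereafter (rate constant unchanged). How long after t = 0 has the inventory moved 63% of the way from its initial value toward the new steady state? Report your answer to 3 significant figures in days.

12.2 d

τ = M₀/F₀ = 94.44/7.693 = 12.28 d.
The remaining gap fraction is e^(−t/τ); 63% covered ⇒ e^(−t/τ) = 0.370.
t = −τ ln(0.370) = 12.28 × 0.9943 = 12.21 d.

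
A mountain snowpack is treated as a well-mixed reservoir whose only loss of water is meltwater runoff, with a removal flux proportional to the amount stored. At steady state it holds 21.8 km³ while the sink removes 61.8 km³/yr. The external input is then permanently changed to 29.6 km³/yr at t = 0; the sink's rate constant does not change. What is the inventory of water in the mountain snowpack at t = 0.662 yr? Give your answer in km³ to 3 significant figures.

12.2 km³

τ = M₀/F₀ = 21.8/61.8 = 0.3528 yr; rate constant k = 1/τ.
New steady state M_∞ = F₁/k = F₁·τ = 29.6 × 0.3528 = 10.441 km³.
M(t) = M_∞ + (M₀ − M_∞)·e^(−t/τ); t/τ = 0.662/0.3528 = 1.877, so e^(−t/τ) = 0.1531.
M(t) = 10.441 + 11.36 × 0.1531 = 12.180 km³.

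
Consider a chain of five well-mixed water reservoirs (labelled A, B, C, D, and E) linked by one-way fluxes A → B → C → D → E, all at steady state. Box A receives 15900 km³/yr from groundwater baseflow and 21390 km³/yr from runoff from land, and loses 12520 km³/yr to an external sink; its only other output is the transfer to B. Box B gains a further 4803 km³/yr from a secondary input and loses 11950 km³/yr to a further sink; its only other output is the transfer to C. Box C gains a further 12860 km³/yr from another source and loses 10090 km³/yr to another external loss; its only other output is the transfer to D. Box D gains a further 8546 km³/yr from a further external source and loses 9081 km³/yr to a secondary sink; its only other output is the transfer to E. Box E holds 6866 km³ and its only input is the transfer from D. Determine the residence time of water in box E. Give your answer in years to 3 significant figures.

0.346 yr

Box A: F(A→B) = (15900 + 21390) − 12520 = 24770 km³/yr.
Box B: F(B→C) = (24770 + 4803) − 11950 = 17623 km³/yr.
Box C: F(C→D) = (17623 + 12860) − 10090 = 20393 km³/yr.
Box D: F(D→E) = (20393 + 8546) − 9081 = 19858 km³/yr.
Box E throughput = its input = 19858 km³/yr; τ = 6866 / 19858 = 0.3458 yr.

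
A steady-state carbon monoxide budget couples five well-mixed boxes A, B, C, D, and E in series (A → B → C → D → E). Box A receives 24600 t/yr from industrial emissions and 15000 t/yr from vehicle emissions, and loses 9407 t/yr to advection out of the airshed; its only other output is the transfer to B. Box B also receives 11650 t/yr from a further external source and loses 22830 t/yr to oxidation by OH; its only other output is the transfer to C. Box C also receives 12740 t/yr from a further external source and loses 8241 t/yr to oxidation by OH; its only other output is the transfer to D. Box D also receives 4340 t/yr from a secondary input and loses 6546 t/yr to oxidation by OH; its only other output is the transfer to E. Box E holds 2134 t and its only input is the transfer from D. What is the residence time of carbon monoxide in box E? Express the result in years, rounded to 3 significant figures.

Box A: F(A→B) = (24600 + 15000) − 9407 = 30193 t/yr.
Box B: F(B→C) = (30193 + 11650) − 22830 = 19013 t/yr.
Box C: F(C→D) = (19013 + 12740) − 8241 = 23512 t/yr.
Box D: F(D→E) = (23512 + 4340) − 6546 = 21306 t/yr.
Box E throughput = its input = 21306 t/yr; τ = 2134 / 21306 = 0.1002 yr.

0.100 yr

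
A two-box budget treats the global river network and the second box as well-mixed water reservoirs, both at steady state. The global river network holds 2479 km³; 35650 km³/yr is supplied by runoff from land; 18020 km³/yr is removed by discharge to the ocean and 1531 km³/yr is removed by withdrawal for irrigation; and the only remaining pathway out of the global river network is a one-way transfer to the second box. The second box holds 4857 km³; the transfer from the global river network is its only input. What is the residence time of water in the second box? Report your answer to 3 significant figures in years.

0.302 yr

Balance the global river network: ΣF_in = 35650 km³/yr.
Transfer to the second box = ΣF_in − (18020 + 1531) = 16099 km³/yr.
At steady state the output of the second box equals its input, 16099 km³/yr.
τ = M / F = 4857 / 16099 = 0.3017 yr.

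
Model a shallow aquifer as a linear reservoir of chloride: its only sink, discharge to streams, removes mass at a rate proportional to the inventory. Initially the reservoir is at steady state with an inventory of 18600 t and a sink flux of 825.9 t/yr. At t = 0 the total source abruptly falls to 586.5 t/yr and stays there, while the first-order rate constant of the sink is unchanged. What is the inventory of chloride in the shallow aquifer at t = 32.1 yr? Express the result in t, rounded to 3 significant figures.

The sink rate constant is k = F₀/M₀ = 825.9/18600 = 0.04440 yr⁻¹.
Solving dM/dt = F₁ − kM with M(0) = M₀ gives M(t) = F₁/k + (M₀ − F₁/k)·e^(−kt).
F₁/k = 586.5/0.04440 = 13208 t; kt = 0.04440 × 32.1 = 1.425, e^(−kt) = 0.2404.
M(32.1) = 13208 + (18600 − 13208) × 0.2404 = 13208 + 1296 = 14505 t.

14500 t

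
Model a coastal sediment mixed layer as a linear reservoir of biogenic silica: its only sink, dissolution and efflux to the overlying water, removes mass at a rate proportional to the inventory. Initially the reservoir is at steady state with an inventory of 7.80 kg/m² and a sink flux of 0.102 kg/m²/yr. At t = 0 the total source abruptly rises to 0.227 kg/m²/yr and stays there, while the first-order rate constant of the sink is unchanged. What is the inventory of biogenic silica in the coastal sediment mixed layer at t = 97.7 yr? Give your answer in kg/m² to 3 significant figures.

14.7 kg/m²

Residence time τ = M₀/F₀ = 76.47 yr. The eventual steady state is M_∞ = M₀·(F₁/F₀) = 7.80 × 0.227/0.102 = 17.359 kg/m².
The anomaly ΔM(t) = M(t) − M_∞ decays as ΔM₀·e^(−t/τ) with ΔM₀ = 7.80 − 17.359 = −9.559 kg/m².
At t = 97.7 yr, e^(−t/τ) = e^(−1.278) = 0.2787, so ΔM = −2.664 kg/m² and M = 17.359 − 2.664 = 14.695 kg/m².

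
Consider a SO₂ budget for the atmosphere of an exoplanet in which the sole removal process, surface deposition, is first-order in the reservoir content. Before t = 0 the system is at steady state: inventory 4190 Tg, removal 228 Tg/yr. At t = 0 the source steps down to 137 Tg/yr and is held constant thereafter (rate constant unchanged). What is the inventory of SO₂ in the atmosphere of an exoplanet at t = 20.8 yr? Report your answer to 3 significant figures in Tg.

3060 Tg

Residence time τ = M₀/F₀ = 18.38 yr. The eventual steady state is M_∞ = M₀·(F₁/F₀) = 4190 × 137/228 = 2517.7 Tg.
The anomaly ΔM(t) = M(t) − M_∞ decays as ΔM₀·e^(−t/τ) with ΔM₀ = 4190 − 2517.7 = 1672 Tg.
At t = 20.8 yr, e^(−t/τ) = e^(−1.132) = 0.3224, so ΔM = 539.2 Tg and M = 2517.7 + 539.2 = 3056.9 Tg.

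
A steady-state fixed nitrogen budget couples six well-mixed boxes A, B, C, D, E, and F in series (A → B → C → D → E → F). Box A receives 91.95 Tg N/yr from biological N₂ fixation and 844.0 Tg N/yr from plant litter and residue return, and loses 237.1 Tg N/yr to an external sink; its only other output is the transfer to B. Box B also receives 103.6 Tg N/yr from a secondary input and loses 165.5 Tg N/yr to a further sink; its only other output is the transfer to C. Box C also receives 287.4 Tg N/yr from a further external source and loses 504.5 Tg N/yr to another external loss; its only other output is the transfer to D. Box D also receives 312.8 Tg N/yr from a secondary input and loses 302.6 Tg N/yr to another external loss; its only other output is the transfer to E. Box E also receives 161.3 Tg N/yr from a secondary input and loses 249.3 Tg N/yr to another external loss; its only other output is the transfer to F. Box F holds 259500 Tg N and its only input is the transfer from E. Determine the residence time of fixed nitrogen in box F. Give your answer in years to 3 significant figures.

Box A: F(A→B) = (91.95 + 844.0) − 237.1 = 698.85 Tg N/yr.
Box B: F(B→C) = (698.85 + 103.6) − 165.5 = 636.95 Tg N/yr.
Box C: F(C→D) = (636.95 + 287.4) − 504.5 = 419.85 Tg N/yr.
Box D: F(D→E) = (419.85 + 312.8) − 302.6 = 430.05 Tg N/yr.
Box E: F(E→F) = (430.05 + 161.3) − 249.3 = 342.05 Tg N/yr.
Box F throughput = its input = 342.05 Tg N/yr; τ = 259500 / 342.05 = 758.7 yr.

759 yr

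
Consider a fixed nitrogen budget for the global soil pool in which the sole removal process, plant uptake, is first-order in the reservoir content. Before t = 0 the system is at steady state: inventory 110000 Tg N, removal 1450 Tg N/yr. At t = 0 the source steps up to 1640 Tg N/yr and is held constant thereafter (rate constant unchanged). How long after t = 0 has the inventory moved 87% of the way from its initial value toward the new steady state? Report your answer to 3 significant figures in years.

τ = M₀/F₀ = 110000/1450 = 75.86 yr.
The remaining gap fraction is e^(−t/τ); 87% covered ⇒ e^(−t/τ) = 0.130.
t = −τ ln(0.130) = 75.86 × 2.040 = 154.8 yr.

155 yr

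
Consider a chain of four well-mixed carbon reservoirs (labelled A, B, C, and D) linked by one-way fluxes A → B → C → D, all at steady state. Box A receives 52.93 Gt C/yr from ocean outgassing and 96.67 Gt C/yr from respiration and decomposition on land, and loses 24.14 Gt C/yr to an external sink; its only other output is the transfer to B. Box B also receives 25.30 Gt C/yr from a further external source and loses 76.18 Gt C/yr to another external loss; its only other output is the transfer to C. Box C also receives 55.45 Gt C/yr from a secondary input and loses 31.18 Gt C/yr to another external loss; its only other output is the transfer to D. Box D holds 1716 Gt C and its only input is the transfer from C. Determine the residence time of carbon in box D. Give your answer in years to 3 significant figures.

Box A: F(A→B) = (52.93 + 96.67) − 24.14 = 125.46 Gt C/yr.
Box B: F(B→C) = (125.46 + 25.30) − 76.18 = 74.580 Gt C/yr.
Box C: F(C→D) = (74.580 + 55.45) − 31.18 = 98.850 Gt C/yr.
Box D throughput = its input = 98.850 Gt C/yr; τ = 1716 / 98.850 = 17.36 yr.

17.4 yr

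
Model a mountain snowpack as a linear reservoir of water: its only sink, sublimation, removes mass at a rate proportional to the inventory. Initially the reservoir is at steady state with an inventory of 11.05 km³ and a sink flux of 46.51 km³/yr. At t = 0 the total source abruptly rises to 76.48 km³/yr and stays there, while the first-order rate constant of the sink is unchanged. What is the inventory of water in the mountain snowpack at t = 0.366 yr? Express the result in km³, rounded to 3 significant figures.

τ = M₀/F₀ = 11.05/46.51 = 0.2376 yr; rate constant k = 1/τ.
New steady state M_∞ = F₁/k = F₁·τ = 76.48 × 0.2376 = 18.170 km³.
M(t) = M_∞ + (M₀ − M_∞)·e^(−t/τ); t/τ = 0.366/0.2376 = 1.541, so e^(−t/τ) = 0.2143.
M(t) = 18.170 − 7.120 × 0.2143 = 16.645 km³.

16.6 km³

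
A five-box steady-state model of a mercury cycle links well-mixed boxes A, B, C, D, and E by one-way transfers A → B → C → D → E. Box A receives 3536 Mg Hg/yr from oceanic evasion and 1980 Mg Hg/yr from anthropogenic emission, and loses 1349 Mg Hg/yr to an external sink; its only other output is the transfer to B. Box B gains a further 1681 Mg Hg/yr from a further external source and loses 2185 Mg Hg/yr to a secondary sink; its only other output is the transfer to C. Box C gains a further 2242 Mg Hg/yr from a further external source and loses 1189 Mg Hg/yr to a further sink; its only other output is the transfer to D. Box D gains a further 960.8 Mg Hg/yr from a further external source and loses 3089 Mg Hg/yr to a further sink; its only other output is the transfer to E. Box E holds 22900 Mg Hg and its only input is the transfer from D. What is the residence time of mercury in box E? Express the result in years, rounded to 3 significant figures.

8.85 yr

Box A: F(A→B) = (3536 + 1980) − 1349 = 4167.0 Mg Hg/yr.
Box B: F(B→C) = (4167.0 + 1681) − 2185 = 3663.0 Mg Hg/yr.
Box C: F(C→D) = (3663.0 + 2242) − 1189 = 4716.0 Mg Hg/yr.
Box D: F(D→E) = (4716.0 + 960.8) − 3089 = 2587.8 Mg Hg/yr.
Box E throughput = its input = 2587.8 Mg Hg/yr; τ = 22900 / 2587.8 = 8.849 yr.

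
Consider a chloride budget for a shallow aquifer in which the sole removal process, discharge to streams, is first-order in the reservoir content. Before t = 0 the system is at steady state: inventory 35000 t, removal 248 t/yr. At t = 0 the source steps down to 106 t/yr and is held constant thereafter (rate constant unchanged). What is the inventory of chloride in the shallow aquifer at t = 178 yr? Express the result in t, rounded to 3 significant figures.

20600 t

The sink rate constant is k = F₀/M₀ = 248/35000 = 0.007086 yr⁻¹.
Solving dM/dt = F₁ − kM with M(0) = M₀ gives M(t) = F₁/k + (M₀ − F₁/k)·e^(−kt).
F₁/k = 106/0.007086 = 14960 t; kt = 0.007086 × 178 = 1.261, e^(−kt) = 0.2833.
M(178) = 14960 + (35000 − 14960) × 0.2833 = 14960 + 5677 = 20637 t.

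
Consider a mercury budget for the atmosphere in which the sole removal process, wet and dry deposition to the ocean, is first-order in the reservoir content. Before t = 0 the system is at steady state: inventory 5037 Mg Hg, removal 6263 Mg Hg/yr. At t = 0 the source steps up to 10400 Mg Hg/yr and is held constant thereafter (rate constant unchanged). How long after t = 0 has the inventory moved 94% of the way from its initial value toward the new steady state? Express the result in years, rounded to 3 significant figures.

τ = M₀/F₀ = 5037/6263 = 0.8042 yr.
The remaining gap fraction is e^(−t/τ); 94% covered ⇒ e^(−t/τ) = 0.0600.
t = −τ ln(0.0600) = 0.8042 × 2.813 = 2.263 yr.

2.26 yr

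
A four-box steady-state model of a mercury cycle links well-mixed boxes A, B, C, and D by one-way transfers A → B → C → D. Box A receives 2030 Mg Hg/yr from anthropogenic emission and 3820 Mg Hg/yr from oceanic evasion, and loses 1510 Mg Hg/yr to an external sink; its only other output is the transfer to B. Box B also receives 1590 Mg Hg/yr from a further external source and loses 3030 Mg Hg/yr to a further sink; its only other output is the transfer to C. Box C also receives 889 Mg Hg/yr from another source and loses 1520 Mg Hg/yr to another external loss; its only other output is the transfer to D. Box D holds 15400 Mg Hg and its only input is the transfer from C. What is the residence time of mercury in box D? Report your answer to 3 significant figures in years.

Box A: F(A→B) = (2030 + 3820) − 1510 = 4340.0 Mg Hg/yr.
Box B: F(B→C) = (4340.0 + 1590) − 3030 = 2900.0 Mg Hg/yr.
Box C: F(C→D) = (2900.0 + 889) − 1520 = 2269.0 Mg Hg/yr.
Box D throughput = its input = 2269.0 Mg Hg/yr; τ = 15400 / 2269.0 = 6.787 yr.

6.79 yr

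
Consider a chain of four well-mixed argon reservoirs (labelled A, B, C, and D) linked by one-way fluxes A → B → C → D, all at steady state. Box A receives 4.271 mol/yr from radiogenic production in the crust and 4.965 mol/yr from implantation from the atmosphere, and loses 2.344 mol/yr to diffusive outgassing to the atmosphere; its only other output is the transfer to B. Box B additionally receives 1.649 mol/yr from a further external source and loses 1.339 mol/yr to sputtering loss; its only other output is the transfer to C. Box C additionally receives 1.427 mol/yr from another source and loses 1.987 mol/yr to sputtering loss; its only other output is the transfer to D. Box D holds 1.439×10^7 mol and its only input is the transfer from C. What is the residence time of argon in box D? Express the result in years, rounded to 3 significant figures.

2.17×10^6 yr

Box A: F(A→B) = (4.271 + 4.965) − 2.344 = 6.8920 mol/yr.
Box B: F(B→C) = (6.8920 + 1.649) − 1.339 = 7.2020 mol/yr.
Box C: F(C→D) = (7.2020 + 1.427) − 1.987 = 6.6420 mol/yr.
Box D throughput = its input = 6.6420 mol/yr; τ = 1.439×10^7 / 6.6420 = 2.167×10^6 yr.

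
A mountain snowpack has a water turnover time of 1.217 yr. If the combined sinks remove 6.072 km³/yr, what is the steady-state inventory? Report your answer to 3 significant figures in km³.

τ = M/F ⇒ M = τ × F = 1.217 × 6.072 = 7.390 km³.

7.39 km³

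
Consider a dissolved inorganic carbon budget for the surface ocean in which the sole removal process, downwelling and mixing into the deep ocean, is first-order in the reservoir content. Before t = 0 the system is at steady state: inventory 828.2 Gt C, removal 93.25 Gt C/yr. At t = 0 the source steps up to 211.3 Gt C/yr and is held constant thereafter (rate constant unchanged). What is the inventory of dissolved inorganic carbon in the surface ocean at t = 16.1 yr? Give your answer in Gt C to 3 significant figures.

Residence time τ = M₀/F₀ = 8.882 yr. The eventual steady state is M_∞ = M₀·(F₁/F₀) = 828.2 × 211.3/93.25 = 1876.7 Gt C.
The anomaly ΔM(t) = M(t) − M_∞ decays as ΔM₀·e^(−t/τ) with ΔM₀ = 828.2 − 1876.7 = −1048 Gt C.
At t = 16.1 yr, e^(−t/τ) = e^(−1.813) = 0.1632, so ΔM = −171.1 Gt C and M = 1876.7 − 171.1 = 1705.5 Gt C.

1710 Gt C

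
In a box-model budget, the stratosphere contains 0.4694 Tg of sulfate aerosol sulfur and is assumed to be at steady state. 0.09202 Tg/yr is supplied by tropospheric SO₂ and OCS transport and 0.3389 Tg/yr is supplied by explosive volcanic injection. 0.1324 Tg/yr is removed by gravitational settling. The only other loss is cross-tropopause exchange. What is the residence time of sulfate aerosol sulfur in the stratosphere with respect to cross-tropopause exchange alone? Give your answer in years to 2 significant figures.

1.6 yr

At steady state ΣF_in = ΣF_out.
ΣF_in = 0.09202 + 0.3389 = 0.43092 Tg/yr.
Cross-tropopause exchange flux = ΣF_in − (0.1324) = 0.43092 − 0.1324 = 0.2985 Tg/yr.
τ = M / F = 0.4694 / 0.2985 = 1.572 yr.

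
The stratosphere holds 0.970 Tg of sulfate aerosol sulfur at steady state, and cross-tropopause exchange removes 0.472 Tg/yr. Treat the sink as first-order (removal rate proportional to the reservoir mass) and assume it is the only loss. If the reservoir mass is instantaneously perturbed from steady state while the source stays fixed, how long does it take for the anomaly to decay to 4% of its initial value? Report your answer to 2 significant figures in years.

6.6 yr

For a linear reservoir the anomaly decays as exp(−t/τ) with τ = M/F = 0.970/0.472 = 2.055 yr.
exp(−t/τ) = 0.04 ⇒ t = −τ ln(0.04) = 2.055 × 3.219 = 6.615 yr.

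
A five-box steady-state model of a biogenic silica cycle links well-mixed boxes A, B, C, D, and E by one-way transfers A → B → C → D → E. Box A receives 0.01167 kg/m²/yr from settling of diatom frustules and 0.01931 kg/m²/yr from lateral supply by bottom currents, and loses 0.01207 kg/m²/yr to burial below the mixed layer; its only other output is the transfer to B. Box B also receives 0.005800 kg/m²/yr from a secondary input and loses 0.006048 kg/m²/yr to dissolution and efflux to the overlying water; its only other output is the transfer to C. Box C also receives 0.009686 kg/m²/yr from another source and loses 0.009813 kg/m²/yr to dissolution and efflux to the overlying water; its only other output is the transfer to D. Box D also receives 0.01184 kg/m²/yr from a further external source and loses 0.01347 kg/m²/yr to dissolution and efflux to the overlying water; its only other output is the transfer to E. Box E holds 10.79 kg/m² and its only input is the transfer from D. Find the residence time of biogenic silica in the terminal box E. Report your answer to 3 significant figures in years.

638 yr

Box A: F(A→B) = (0.01167 + 0.01931) − 0.01207 = 0.018910 kg/m²/yr.
Box B: F(B→C) = (0.018910 + 0.005800) − 0.006048 = 0.018662 kg/m²/yr.
Box C: F(C→D) = (0.018662 + 0.009686) − 0.009813 = 0.018535 kg/m²/yr.
Box D: F(D→E) = (0.018535 + 0.01184) − 0.01347 = 0.016905 kg/m²/yr.
Box E throughput = its input = 0.016905 kg/m²/yr; τ = 10.79 / 0.016905 = 638.3 yr.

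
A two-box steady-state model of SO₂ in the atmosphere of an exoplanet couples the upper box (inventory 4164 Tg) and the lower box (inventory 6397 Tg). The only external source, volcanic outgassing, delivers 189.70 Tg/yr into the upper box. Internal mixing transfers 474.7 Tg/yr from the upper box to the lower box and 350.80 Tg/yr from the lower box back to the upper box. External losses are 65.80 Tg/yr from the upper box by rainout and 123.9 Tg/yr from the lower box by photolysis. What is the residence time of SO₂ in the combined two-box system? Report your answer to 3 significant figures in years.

Treat the two boxes together as one reservoir: the mixing fluxes between them are internal recycling, so τ = ΣM / Σ(external losses).
M_total = 4164 + 6397 = 10561 Tg.
ΣF_external_out = 65.80 + 123.9 = 189.70 Tg/yr.
τ = M_total / ΣF_ext = 10561 / 189.70 = 55.67 yr.

55.7 yr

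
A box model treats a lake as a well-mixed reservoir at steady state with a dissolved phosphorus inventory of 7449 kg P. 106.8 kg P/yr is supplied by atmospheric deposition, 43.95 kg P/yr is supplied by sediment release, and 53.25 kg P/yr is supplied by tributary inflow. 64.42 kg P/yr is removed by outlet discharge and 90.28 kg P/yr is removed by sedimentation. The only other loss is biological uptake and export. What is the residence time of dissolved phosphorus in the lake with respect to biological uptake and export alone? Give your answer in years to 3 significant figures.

At steady state ΣF_in = ΣF_out.
ΣF_in = 106.8 + 43.95 + 53.25 = 204.00 kg P/yr.
Biological uptake and export flux = ΣF_in − (64.42 + 90.28) = 204.00 − 154.7 = 49.30 kg P/yr.
τ = M / F = 7449 / 49.30 = 151.1 yr.

151 yr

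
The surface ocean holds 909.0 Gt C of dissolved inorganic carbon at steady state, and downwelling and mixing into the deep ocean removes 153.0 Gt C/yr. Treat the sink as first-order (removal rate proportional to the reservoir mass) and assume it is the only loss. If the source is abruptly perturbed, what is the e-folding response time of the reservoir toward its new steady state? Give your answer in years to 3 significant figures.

5.94 yr

For a linear reservoir the response time equals the residence time τ = M/F.
τ = 909.0 / 153.0 = 5.941 yr.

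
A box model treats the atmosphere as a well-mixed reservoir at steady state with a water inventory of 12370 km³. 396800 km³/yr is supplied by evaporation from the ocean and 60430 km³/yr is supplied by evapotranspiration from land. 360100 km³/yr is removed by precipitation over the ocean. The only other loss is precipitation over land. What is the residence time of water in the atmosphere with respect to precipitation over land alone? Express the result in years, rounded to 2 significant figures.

0.13 yr

At steady state ΣF_in = ΣF_out.
ΣF_in = 396800 + 60430 = 457230 km³/yr.
Precipitation over land flux = ΣF_in − (360100) = 457230 − 360100 = 97130 km³/yr.
τ = M / F = 12370 / 97130 = 0.1274 yr.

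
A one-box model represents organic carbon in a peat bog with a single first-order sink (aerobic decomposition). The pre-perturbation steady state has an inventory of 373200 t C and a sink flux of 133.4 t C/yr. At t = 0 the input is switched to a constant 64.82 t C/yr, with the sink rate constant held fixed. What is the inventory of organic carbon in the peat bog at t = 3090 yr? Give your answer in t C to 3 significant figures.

245000 t C

τ = M₀/F₀ = 373200/133.4 = 2798 yr; rate constant k = 1/τ.
New steady state M_∞ = F₁/k = F₁·τ = 64.82 × 2798 = 181340 t C.
M(t) = M_∞ + (M₀ − M_∞)·e^(−t/τ); t/τ = 3090/2798 = 1.105, so e^(−t/τ) = 0.3314.
M(t) = 181340 + 191900 × 0.3314 = 244920 t C.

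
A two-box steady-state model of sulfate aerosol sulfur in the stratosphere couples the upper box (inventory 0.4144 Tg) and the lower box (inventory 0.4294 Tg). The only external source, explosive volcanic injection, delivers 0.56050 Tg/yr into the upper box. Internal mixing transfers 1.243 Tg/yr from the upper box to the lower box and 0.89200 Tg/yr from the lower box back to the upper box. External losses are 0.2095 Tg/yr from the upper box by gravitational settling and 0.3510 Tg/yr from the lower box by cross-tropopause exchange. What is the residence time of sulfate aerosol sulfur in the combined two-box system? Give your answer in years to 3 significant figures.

Residence time in the combined system uses the total inventory and the total *external* removal — internal exchanges between the two boxes cancel.
M_total = 0.4144 + 0.4294 = 0.84380 Tg.
ΣF_external_out = 0.2095 + 0.3510 = 0.56050 Tg/yr.
τ = M_total / ΣF_ext = 0.84380 / 0.56050 = 1.505 yr.

1.51 yr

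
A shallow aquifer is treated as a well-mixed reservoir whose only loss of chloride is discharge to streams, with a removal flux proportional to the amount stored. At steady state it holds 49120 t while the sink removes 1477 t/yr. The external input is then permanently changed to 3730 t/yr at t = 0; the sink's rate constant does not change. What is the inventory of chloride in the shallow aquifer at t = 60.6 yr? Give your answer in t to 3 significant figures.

The sink rate constant is k = F₀/M₀ = 1477/49120 = 0.03007 yr⁻¹.
Solving dM/dt = F₁ − kM with M(0) = M₀ gives M(t) = F₁/k + (M₀ − F₁/k)·e^(−kt).
F₁/k = 3730/0.03007 = 124050 t; kt = 0.03007 × 60.6 = 1.822, e^(−kt) = 0.1617.
M(60.6) = 124050 + (49120 − 124050) × 0.1617 = 124050 − 12110 = 111930 t.

112000 t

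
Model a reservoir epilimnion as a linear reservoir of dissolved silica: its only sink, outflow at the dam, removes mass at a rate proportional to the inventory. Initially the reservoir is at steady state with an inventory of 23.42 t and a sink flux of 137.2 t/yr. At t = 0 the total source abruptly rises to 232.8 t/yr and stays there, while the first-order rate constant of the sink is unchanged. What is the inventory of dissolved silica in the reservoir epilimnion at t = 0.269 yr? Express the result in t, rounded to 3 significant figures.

36.4 t

τ = M₀/F₀ = 23.42/137.2 = 0.1707 yr; rate constant k = 1/τ.
New steady state M_∞ = F₁/k = F₁·τ = 232.8 × 0.1707 = 39.739 t.
M(t) = M_∞ + (M₀ − M_∞)·e^(−t/τ); t/τ = 0.269/0.1707 = 1.576, so e^(−t/τ) = 0.2068.
M(t) = 39.739 − 16.32 × 0.2068 = 36.364 t.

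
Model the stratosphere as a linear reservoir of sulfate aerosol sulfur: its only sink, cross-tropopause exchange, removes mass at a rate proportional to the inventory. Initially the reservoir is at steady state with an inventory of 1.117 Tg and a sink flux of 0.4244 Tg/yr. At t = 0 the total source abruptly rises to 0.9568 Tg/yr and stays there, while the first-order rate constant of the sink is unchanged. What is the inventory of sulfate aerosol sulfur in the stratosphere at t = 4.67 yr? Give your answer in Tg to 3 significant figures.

2.28 Tg

Residence time τ = M₀/F₀ = 2.632 yr. The eventual steady state is M_∞ = M₀·(F₁/F₀) = 1.117 × 0.9568/0.4244 = 2.5183 Tg.
The anomaly ΔM(t) = M(t) − M_∞ decays as ΔM₀·e^(−t/τ) with ΔM₀ = 1.117 − 2.5183 = −1.401 Tg.
At t = 4.67 yr, e^(−t/τ) = e^(−1.774) = 0.1696, so ΔM = −0.2376 Tg and M = 2.5183 − 0.2376 = 2.2806 Tg.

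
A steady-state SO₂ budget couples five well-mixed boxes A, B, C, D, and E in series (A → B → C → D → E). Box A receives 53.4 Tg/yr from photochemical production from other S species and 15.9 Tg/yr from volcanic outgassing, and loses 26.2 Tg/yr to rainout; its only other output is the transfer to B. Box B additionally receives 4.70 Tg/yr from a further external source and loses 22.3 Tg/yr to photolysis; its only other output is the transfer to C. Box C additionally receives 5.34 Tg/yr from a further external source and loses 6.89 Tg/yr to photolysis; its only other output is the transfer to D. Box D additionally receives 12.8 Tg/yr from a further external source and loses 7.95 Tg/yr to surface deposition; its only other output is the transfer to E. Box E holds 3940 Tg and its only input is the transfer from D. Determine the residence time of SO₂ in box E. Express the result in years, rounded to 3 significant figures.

Box A: F(A→B) = (53.4 + 15.9) − 26.2 = 43.100 Tg/yr.
Box B: F(B→C) = (43.100 + 4.70) − 22.3 = 25.500 Tg/yr.
Box C: F(C→D) = (25.500 + 5.34) − 6.89 = 23.950 Tg/yr.
Box D: F(D→E) = (23.950 + 12.8) − 7.95 = 28.800 Tg/yr.
Box E throughput = its input = 28.800 Tg/yr; τ = 3940 / 28.800 = 136.8 yr.

137 yr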